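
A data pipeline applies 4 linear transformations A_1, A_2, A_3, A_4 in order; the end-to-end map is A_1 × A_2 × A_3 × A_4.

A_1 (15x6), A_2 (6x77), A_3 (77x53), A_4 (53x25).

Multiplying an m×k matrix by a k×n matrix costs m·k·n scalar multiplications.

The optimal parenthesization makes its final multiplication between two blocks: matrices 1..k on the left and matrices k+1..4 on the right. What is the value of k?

1

Adjacent pairs: A_1A_2 = 15·6·77 = 6930; A_2A_3 = 6·77·53 = 24486; A_3A_4 = 77·53·25 = 102025.
Length 3: A_1..A_3: k=1: 0+24486+15·6·53=29256; k=2: 6930+0+15·77·53=68145 → min 29256 | A_2..A_4: k=2: 0+102025+6·77·25=113575; k=3: 24486+0+6·53·25=32436 → min 32436.
Top-level splits: k=1: (A_1..A_1)·(A_2..A_4) → 0+32436+15·6·25 = 34686; k=2: (A_1..A_2)·(A_3..A_4) → 6930+102025+15·77·25 = 137830; k=3: (A_1..A_3)·(A_4..A_4) → 29256+0+15·53·25 = 49131.
Best split is after A_1, i.e. k = 1.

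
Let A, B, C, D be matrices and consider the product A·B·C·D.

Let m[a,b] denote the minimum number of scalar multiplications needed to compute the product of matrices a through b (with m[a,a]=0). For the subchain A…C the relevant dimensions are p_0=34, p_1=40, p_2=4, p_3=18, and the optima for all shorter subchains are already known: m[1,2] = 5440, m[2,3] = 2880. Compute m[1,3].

7888

m[1,3] = min over k∈[1,2] of m[1,k]+m[k+1,3]+p_{0}·p_k·p_{3}.
k=1: 0 + 2880 + 34·40·18 = 27360; k=2: 5440 + 0 + 34·4·18 = 7888.
Minimum: 7888 at k=2.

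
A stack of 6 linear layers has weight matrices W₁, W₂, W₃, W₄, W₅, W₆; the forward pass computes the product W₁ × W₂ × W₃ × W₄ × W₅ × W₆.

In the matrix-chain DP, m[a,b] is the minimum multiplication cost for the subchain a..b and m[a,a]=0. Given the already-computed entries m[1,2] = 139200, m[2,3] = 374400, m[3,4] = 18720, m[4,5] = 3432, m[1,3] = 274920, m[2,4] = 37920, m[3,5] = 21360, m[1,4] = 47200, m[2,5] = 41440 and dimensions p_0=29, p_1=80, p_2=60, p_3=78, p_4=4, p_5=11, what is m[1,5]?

m[1,5] = min over k∈[1,4] of m[1,k]+m[k+1,5]+p_{0}·p_k·p_{5}.
k=1: 0 + 41440 + 29·80·11 = 66960; k=2: 139200 + 21360 + 29·60·11 = 179700; k=3: 274920 + 3432 + 29·78·11 = 303234; k=4: 47200 + 0 + 29·4·11 = 48476.
Minimum: 48476 at k=4.

48476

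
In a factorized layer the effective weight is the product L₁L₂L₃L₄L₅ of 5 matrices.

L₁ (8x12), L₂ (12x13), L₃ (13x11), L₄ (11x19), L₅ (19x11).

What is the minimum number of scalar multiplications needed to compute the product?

5659

Adjacent pairs: L₁L₂ = 8·12·13 = 1248; L₂L₃ = 12·13·11 = 1716; L₃L₄ = 13·11·19 = 2717; L₄L₅ = 11·19·11 = 2299.
Length 3: L₁..L₃: k=1: 0+1716+8·12·11=2772; k=2: 1248+0+8·13·11=2392 → min 2392 | L₂..L₄: k=2: 0+2717+12·13·19=5681; k=3: 1716+0+12·11·19=4224 → min 4224 | L₃..L₅: k=3: 0+2299+13·11·11=3872; k=4: 2717+0+13·19·11=5434 → min 3872.
Length 4: L₁..L₄: k=1: 0+4224+8·12·19=6048; k=2: 1248+2717+8·13·19=5941; k=3: 2392+0+8·11·19=4064 → min 4064 | L₂..L₅: k=2: 0+3872+12·13·11=5588; k=3: 1716+2299+12·11·11=5467; k=4: 4224+0+12·19·11=6732 → min 5467.
Length 5: L₁..L₅: k=1: 0+5467+8·12·11=6523; k=2: 1248+3872+8·13·11=6264; k=3: 2392+2299+8·11·11=5659; k=4: 4064+0+8·19·11=5736 → min 5659.
Optimal order: (((L₁L₂)L₃)(L₄L₅)) with cost 5659.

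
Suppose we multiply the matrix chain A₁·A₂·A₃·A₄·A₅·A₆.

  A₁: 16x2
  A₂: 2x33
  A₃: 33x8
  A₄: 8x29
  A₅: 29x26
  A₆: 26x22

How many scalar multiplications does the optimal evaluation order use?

Adjacent pairs: A₁A₂ = 16·2·33 = 1056; A₂A₃ = 2·33·8 = 528; A₃A₄ = 33·8·29 = 7656; A₄A₅ = 8·29·26 = 6032; A₅A₆ = 29·26·22 = 16588.
Length 3: A₁..A₃: k=1: 0+528+16·2·8=784; k=2: 1056+0+16·33·8=5280 → min 784 | A₂..A₄: k=2: 0+7656+2·33·29=9570; k=3: 528+0+2·8·29=992 → min 992 | A₃..A₅: k=3: 0+6032+33·8·26=12896; k=4: 7656+0+33·29·26=32538 → min 12896 | A₄..A₆: k=4: 0+16588+8·29·22=21692; k=5: 6032+0+8·26·22=10608 → min 10608.
Length 4: A₁..A₄: k=1: 0+992+16·2·29=1920; k=2: 1056+7656+16·33·29=24024; k=3: 784+0+16·8·29=4496 → min 1920 | A₂..A₅: k=2: 0+12896+2·33·26=14612; k=3: 528+6032+2·8·26=6976; k=4: 992+0+2·29·26=2500 → min 2500 | A₃..A₆: k=3: 0+10608+33·8·22=16416; k=4: 7656+16588+33·29·22=45298; k=5: 12896+0+33·26·22=31772 → min 16416.
Length 5: A₁..A₅: k=1: 0+2500+16·2·26=3332; k=2: 1056+12896+16·33·26=27680; k=3: 784+6032+16·8·26=10144; k=4: 1920+0+16·29·26=13984 → min 3332 | A₂..A₆: k=2: 0+16416+2·33·22=17868; k=3: 528+10608+2·8·22=11488; k=4: 992+16588+2·29·22=18856; k=5: 2500+0+2·26·22=3644 → min 3644.
Length 6: A₁..A₆: k=1: 0+3644+16·2·22=4348; k=2: 1056+16416+16·33·22=29088; k=3: 784+10608+16·8·22=14208; k=4: 1920+16588+16·29·22=28716; k=5: 3332+0+16·26·22=12484 → min 4348.
Optimal order: (A₁·((((A₂·A₃)·A₄)·A₅)·A₆)) with cost 4348.

4348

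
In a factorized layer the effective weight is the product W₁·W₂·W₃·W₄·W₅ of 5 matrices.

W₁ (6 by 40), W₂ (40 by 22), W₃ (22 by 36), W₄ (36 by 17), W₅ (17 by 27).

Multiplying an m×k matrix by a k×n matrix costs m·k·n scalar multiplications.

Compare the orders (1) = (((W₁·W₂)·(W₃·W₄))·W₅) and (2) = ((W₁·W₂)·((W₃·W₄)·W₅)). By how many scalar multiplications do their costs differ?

8664

Order (1) = (((W₁·W₂)·(W₃·W₄))·W₅): (W₁·W₂): 6×40 by 40×22 → 6×22, cost 6·40·22 = 5280; (W₃·W₄): 22×36 by 36×17 → 22×17, cost 22·36·17 = 13464; ((W₁·W₂)·(W₃·W₄)): 6×22 by 22×17 → 6×17, cost 6·22·17 = 2244; cumulative 20988; (((W₁·W₂)·(W₃·W₄))·W₅): 6×17 by 17×27 → 6×27, cost 6·17·27 = 2754; cumulative 23742. Total 23742.
Order (2) = ((W₁·W₂)·((W₃·W₄)·W₅)): (W₁·W₂): 6×40 by 40×22 → 6×22, cost 6·40·22 = 5280; (W₃·W₄): 22×36 by 36×17 → 22×17, cost 22·36·17 = 13464; ((W₃·W₄)·W₅): 22×17 by 17×27 → 22×27, cost 22·17·27 = 10098; cumulative 23562; ((W₁·W₂)·((W₃·W₄)·W₅)): 6×22 by 22×27 → 6×27, cost 6·22·27 = 3564; cumulative 32406. Total 32406.
Difference: |23742 − 32406| = 8664.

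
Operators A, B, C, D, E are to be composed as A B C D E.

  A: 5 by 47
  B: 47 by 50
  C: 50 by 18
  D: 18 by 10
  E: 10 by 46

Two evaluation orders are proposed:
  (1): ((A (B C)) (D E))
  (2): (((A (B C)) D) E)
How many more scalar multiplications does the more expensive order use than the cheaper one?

9220

Order (1) = ((A (B C)) (D E)): (B C): 47×50 by 50×18 → 47×18, cost 47·50·18 = 42300; (A (B C)): 5×47 by 47×18 → 5×18, cost 5·47·18 = 4230; cumulative 46530; (D E): 18×10 by 10×46 → 18×46, cost 18·10·46 = 8280; ((A (B C)) (D E)): 5×18 by 18×46 → 5×46, cost 5·18·46 = 4140; cumulative 58950. Total 58950.
Order (2) = (((A (B C)) D) E): (B C): 47×50 by 50×18 → 47×18, cost 47·50·18 = 42300; (A (B C)): 5×47 by 47×18 → 5×18, cost 5·47·18 = 4230; cumulative 46530; ((A (B C)) D): 5×18 by 18×10 → 5×10, cost 5·18·10 = 900; cumulative 47430; (((A (B C)) D) E): 5×10 by 10×46 → 5×46, cost 5·10·46 = 2300; cumulative 49730. Total 49730.
Difference: |58950 − 49730| = 9220.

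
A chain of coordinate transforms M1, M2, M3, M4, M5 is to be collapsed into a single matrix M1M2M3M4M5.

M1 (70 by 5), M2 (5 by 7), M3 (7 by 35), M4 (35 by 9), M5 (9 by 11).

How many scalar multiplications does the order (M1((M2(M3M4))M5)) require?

(M3M4): 7×35 by 35×9 → 7×9, cost 7·35·9 = 2205
(M2(M3M4)): 5×7 by 7×9 → 5×9, cost 5·7·9 = 315; cumulative 2520
((M2(M3M4))M5): 5×9 by 9×11 → 5×11, cost 5·9·11 = 495; cumulative 3015
(M1((M2(M3M4))M5)): 70×5 by 5×11 → 70×11, cost 70·5·11 = 3850; cumulative 6865
Total: 6865 scalar multiplications.

6865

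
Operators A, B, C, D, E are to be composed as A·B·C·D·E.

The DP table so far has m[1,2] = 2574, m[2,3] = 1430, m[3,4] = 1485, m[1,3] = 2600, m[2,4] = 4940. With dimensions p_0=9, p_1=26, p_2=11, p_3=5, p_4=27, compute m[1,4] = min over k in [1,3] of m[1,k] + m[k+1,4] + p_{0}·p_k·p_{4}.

3815

m[1,4] = min over k∈[1,3] of m[1,k]+m[k+1,4]+p_{0}·p_k·p_{4}.
k=1: 0 + 4940 + 9·26·27 = 11258; k=2: 2574 + 1485 + 9·11·27 = 6732; k=3: 2600 + 0 + 9·5·27 = 3815.
Minimum: 3815 at k=3.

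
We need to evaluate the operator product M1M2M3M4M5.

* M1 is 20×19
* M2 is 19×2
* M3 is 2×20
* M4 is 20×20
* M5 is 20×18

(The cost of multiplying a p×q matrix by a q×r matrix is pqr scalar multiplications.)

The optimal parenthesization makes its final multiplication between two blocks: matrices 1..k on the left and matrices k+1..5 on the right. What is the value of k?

2

Adjacent pairs: M1M2 = 20·19·2 = 760; M2M3 = 19·2·20 = 760; M3M4 = 2·20·20 = 800; M4M5 = 20·20·18 = 7200.
Length 3: M1..M3: k=1: 0+760+20·19·20=8360; k=2: 760+0+20·2·20=1560 → min 1560 | M2..M4: k=2: 0+800+19·2·20=1560; k=3: 760+0+19·20·20=8360 → min 1560 | M3..M5: k=3: 0+7200+2·20·18=7920; k=4: 800+0+2·20·18=1520 → min 1520.
Length 4: M1..M4: k=1: 0+1560+20·19·20=9160; k=2: 760+800+20·2·20=2360; k=3: 1560+0+20·20·20=9560 → min 2360 | M2..M5: k=2: 0+1520+19·2·18=2204; k=3: 760+7200+19·20·18=14800; k=4: 1560+0+19·20·18=8400 → min 2204.
Top-level splits: k=1: (M1..M1)·(M2..M5) → 0+2204+20·19·18 = 9044; k=2: (M1..M2)·(M3..M5) → 760+1520+20·2·18 = 3000; k=3: (M1..M3)·(M4..M5) → 1560+7200+20·20·18 = 15960; k=4: (M1..M4)·(M5..M5) → 2360+0+20·20·18 = 9560.
Best split is after M2, i.e. k = 2.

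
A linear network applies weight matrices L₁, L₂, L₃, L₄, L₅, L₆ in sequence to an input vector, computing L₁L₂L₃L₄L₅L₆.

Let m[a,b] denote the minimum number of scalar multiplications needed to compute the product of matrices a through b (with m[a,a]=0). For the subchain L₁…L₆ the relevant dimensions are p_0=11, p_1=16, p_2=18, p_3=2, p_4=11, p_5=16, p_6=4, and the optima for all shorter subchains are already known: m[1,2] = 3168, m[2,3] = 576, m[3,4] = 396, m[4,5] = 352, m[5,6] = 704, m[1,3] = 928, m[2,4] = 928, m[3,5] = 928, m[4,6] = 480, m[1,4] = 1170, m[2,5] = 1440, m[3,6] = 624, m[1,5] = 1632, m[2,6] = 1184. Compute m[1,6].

m[1,6] = min over k∈[1,5] of m[1,k]+m[k+1,6]+p_{0}·p_k·p_{6}.
k=1: 0 + 1184 + 11·16·4 = 1888; k=2: 3168 + 624 + 11·18·4 = 4584; k=3: 928 + 480 + 11·2·4 = 1496; k=4: 1170 + 704 + 11·11·4 = 2358; k=5: 1632 + 0 + 11·16·4 = 2336.
Minimum: 1496 at k=3.

1496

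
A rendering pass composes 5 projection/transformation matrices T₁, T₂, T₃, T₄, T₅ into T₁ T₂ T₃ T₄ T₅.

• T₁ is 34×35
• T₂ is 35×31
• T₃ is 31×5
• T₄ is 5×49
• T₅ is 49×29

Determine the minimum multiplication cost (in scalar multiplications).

Adjacent pairs: T₁T₂ = 34·35·31 = 36890; T₂T₃ = 35·31·5 = 5425; T₃T₄ = 31·5·49 = 7595; T₄T₅ = 5·49·29 = 7105.
Length 3: T₁..T₃: k=1: 0+5425+34·35·5=11375; k=2: 36890+0+34·31·5=42160 → min 11375 | T₂..T₄: k=2: 0+7595+35·31·49=60760; k=3: 5425+0+35·5·49=14000 → min 14000 | T₃..T₅: k=3: 0+7105+31·5·29=11600; k=4: 7595+0+31·49·29=51646 → min 11600.
Length 4: T₁..T₄: k=1: 0+14000+34·35·49=72310; k=2: 36890+7595+34·31·49=96131; k=3: 11375+0+34·5·49=19705 → min 19705 | T₂..T₅: k=2: 0+11600+35·31·29=43065; k=3: 5425+7105+35·5·29=17605; k=4: 14000+0+35·49·29=63735 → min 17605.
Length 5: T₁..T₅: k=1: 0+17605+34·35·29=52115; k=2: 36890+11600+34·31·29=79056; k=3: 11375+7105+34·5·29=23410; k=4: 19705+0+34·49·29=68019 → min 23410.
Optimal order: ((T₁ (T₂ T₃)) (T₄ T₅)) with cost 23410.

23410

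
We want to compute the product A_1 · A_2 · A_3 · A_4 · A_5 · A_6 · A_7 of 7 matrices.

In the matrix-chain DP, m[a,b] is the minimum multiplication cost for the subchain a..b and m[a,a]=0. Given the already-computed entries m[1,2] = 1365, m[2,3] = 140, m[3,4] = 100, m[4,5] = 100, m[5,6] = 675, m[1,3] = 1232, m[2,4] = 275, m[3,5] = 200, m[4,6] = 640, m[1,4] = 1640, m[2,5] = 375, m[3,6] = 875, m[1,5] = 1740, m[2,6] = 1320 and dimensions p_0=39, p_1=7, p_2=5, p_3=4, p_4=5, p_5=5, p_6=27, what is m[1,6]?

6084

m[1,6] = min over k∈[1,5] of m[1,k]+m[k+1,6]+p_{0}·p_k·p_{6}.
k=1: 0 + 1320 + 39·7·27 = 8691; k=2: 1365 + 875 + 39·5·27 = 7505; k=3: 1232 + 640 + 39·4·27 = 6084; k=4: 1640 + 675 + 39·5·27 = 7580; k=5: 1740 + 0 + 39·5·27 = 7005.
Minimum: 6084 at k=3.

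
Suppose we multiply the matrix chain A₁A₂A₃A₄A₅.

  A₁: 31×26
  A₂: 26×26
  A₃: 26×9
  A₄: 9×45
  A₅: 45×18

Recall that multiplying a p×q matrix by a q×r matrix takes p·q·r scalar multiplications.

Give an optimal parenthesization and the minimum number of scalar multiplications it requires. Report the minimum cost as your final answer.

25650

Adjacent pairs: A₁A₂ = 31·26·26 = 20956; A₂A₃ = 26·26·9 = 6084; A₃A₄ = 26·9·45 = 10530; A₄A₅ = 9·45·18 = 7290.
Length 3: A₁..A₃: k=1: 0+6084+31·26·9=13338; k=2: 20956+0+31·26·9=28210 → min 13338 | A₂..A₄: k=2: 0+10530+26·26·45=40950; k=3: 6084+0+26·9·45=16614 → min 16614 | A₃..A₅: k=3: 0+7290+26·9·18=11502; k=4: 10530+0+26·45·18=31590 → min 11502.
Length 4: A₁..A₄: k=1: 0+16614+31·26·45=52884; k=2: 20956+10530+31·26·45=67756; k=3: 13338+0+31·9·45=25893 → min 25893 | A₂..A₅: k=2: 0+11502+26·26·18=23670; k=3: 6084+7290+26·9·18=17586; k=4: 16614+0+26·45·18=37674 → min 17586.
Length 5: A₁..A₅: k=1: 0+17586+31·26·18=32094; k=2: 20956+11502+31·26·18=46966; k=3: 13338+7290+31·9·18=25650; k=4: 25893+0+31·45·18=51003 → min 25650.
Optimal parenthesization: ((A₁(A₂A₃))(A₄A₅)) with cost 25650.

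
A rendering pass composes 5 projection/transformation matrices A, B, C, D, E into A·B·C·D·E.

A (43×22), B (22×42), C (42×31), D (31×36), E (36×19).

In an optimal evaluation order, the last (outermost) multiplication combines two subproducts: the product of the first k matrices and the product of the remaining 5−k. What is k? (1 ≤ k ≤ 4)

1

Adjacent pairs: AB = 43·22·42 = 39732; BC = 22·42·31 = 28644; CD = 42·31·36 = 46872; DE = 31·36·19 = 21204.
Length 3: A..C: k=1: 0+28644+43·22·31=57970; k=2: 39732+0+43·42·31=95718 → min 57970 | B..D: k=2: 0+46872+22·42·36=80136; k=3: 28644+0+22·31·36=53196 → min 53196 | C..E: k=3: 0+21204+42·31·19=45942; k=4: 46872+0+42·36·19=75600 → min 45942.
Length 4: A..D: k=1: 0+53196+43·22·36=87252; k=2: 39732+46872+43·42·36=151620; k=3: 57970+0+43·31·36=105958 → min 87252 | B..E: k=2: 0+45942+22·42·19=63498; k=3: 28644+21204+22·31·19=62806; k=4: 53196+0+22·36·19=68244 → min 62806.
Top-level splits: k=1: (A..A)·(B..E) → 0+62806+43·22·19 = 80780; k=2: (A..B)·(C..E) → 39732+45942+43·42·19 = 119988; k=3: (A..C)·(D..E) → 57970+21204+43·31·19 = 104501; k=4: (A..D)·(E..E) → 87252+0+43·36·19 = 116664.
Best split is after A, i.e. k = 1.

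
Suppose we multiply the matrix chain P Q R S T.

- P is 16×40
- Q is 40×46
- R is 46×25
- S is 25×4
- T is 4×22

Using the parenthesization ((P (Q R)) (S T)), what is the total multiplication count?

(Q R): 40×46 by 46×25 → 40×25, cost 40·46·25 = 46000
(P (Q R)): 16×40 by 40×25 → 16×25, cost 16·40·25 = 16000; cumulative 62000
(S T): 25×4 by 4×22 → 25×22, cost 25·4·22 = 2200
((P (Q R)) (S T)): 16×25 by 25×22 → 16×22, cost 16·25·22 = 8800; cumulative 73000
Total: 73000 scalar multiplications.

73000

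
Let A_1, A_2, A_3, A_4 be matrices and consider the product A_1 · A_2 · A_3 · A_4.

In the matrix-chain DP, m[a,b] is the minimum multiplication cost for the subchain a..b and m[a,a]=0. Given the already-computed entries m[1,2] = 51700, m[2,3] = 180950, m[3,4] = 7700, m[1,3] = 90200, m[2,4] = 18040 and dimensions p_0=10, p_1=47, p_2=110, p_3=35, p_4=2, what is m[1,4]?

18980

m[1,4] = min over k∈[1,3] of m[1,k]+m[k+1,4]+p_{0}·p_k·p_{4}.
k=1: 0 + 18040 + 10·47·2 = 18980; k=2: 51700 + 7700 + 10·110·2 = 61600; k=3: 90200 + 0 + 10·35·2 = 90900.
Minimum: 18980 at k=1.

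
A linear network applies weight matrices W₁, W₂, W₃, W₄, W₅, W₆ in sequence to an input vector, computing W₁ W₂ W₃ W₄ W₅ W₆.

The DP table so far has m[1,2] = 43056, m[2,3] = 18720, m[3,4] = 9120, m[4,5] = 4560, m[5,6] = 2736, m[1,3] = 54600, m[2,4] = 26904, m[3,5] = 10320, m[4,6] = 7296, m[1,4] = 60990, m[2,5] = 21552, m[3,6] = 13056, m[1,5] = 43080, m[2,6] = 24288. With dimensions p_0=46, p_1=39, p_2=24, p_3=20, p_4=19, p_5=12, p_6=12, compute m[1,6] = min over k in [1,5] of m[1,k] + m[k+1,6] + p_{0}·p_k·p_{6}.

m[1,6] = min over k∈[1,5] of m[1,k]+m[k+1,6]+p_{0}·p_k·p_{6}.
k=1: 0 + 24288 + 46·39·12 = 45816; k=2: 43056 + 13056 + 46·24·12 = 69360; k=3: 54600 + 7296 + 46·20·12 = 72936; k=4: 60990 + 2736 + 46·19·12 = 74214; k=5: 43080 + 0 + 46·12·12 = 49704.
Minimum: 45816 at k=1.

45816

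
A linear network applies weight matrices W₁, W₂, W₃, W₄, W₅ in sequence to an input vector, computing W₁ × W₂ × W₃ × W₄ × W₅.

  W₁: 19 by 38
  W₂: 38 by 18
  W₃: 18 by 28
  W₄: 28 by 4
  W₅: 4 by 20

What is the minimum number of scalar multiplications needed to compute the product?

9160

Adjacent pairs: W₁W₂ = 19·38·18 = 12996; W₂W₃ = 38·18·28 = 19152; W₃W₄ = 18·28·4 = 2016; W₄W₅ = 28·4·20 = 2240.
Length 3: W₁..W₃: k=1: 0+19152+19·38·28=39368; k=2: 12996+0+19·18·28=22572 → min 22572 | W₂..W₄: k=2: 0+2016+38·18·4=4752; k=3: 19152+0+38·28·4=23408 → min 4752 | W₃..W₅: k=3: 0+2240+18·28·20=12320; k=4: 2016+0+18·4·20=3456 → min 3456.
Length 4: W₁..W₄: k=1: 0+4752+19·38·4=7640; k=2: 12996+2016+19·18·4=16380; k=3: 22572+0+19·28·4=24700 → min 7640 | W₂..W₅: k=2: 0+3456+38·18·20=17136; k=3: 19152+2240+38·28·20=42672; k=4: 4752+0+38·4·20=7792 → min 7792.
Length 5: W₁..W₅: k=1: 0+7792+19·38·20=22232; k=2: 12996+3456+19·18·20=23292; k=3: 22572+2240+19·28·20=35452; k=4: 7640+0+19·4·20=9160 → min 9160.
Optimal order: ((W₁ × (W₂ × (W₃ × W₄))) × W₅) with cost 9160.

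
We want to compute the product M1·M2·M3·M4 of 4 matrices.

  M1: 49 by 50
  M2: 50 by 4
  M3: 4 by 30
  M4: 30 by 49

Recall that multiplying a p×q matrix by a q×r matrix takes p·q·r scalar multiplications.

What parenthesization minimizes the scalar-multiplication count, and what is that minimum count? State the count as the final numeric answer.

Adjacent pairs: M1M2 = 49·50·4 = 9800; M2M3 = 50·4·30 = 6000; M3M4 = 4·30·49 = 5880.
Length 3: M1..M3: k=1: 0+6000+49·50·30=79500; k=2: 9800+0+49·4·30=15680 → min 15680 | M2..M4: k=2: 0+5880+50·4·49=15680; k=3: 6000+0+50·30·49=79500 → min 15680.
Length 4: M1..M4: k=1: 0+15680+49·50·49=135730; k=2: 9800+5880+49·4·49=25284; k=3: 15680+0+49·30·49=87710 → min 25284.
Optimal parenthesization: ((M1·M2)·(M3·M4)) with cost 25284.

25284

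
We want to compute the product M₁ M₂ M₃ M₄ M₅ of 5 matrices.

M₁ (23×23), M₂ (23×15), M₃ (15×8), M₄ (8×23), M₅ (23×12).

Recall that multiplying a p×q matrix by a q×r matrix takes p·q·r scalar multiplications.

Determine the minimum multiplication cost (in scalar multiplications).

11408

Adjacent pairs: M₁M₂ = 23·23·15 = 7935; M₂M₃ = 23·15·8 = 2760; M₃M₄ = 15·8·23 = 2760; M₄M₅ = 8·23·12 = 2208.
Length 3: M₁..M₃: k=1: 0+2760+23·23·8=6992; k=2: 7935+0+23·15·8=10695 → min 6992 | M₂..M₄: k=2: 0+2760+23·15·23=10695; k=3: 2760+0+23·8·23=6992 → min 6992 | M₃..M₅: k=3: 0+2208+15·8·12=3648; k=4: 2760+0+15·23·12=6900 → min 3648.
Length 4: M₁..M₄: k=1: 0+6992+23·23·23=19159; k=2: 7935+2760+23·15·23=18630; k=3: 6992+0+23·8·23=11224 → min 11224 | M₂..M₅: k=2: 0+3648+23·15·12=7788; k=3: 2760+2208+23·8·12=7176; k=4: 6992+0+23·23·12=13340 → min 7176.
Length 5: M₁..M₅: k=1: 0+7176+23·23·12=13524; k=2: 7935+3648+23·15·12=15723; k=3: 6992+2208+23·8·12=11408; k=4: 11224+0+23·23·12=17572 → min 11408.
Optimal order: ((M₁ (M₂ M₃)) (M₄ M₅)) with cost 11408.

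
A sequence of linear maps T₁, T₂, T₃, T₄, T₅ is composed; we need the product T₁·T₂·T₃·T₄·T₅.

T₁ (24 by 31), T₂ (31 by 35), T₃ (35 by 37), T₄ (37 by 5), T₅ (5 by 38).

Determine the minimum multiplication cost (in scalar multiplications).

20180

Adjacent pairs: T₁T₂ = 24·31·35 = 26040; T₂T₃ = 31·35·37 = 40145; T₃T₄ = 35·37·5 = 6475; T₄T₅ = 37·5·38 = 7030.
Length 3: T₁..T₃: k=1: 0+40145+24·31·37=67673; k=2: 26040+0+24·35·37=57120 → min 57120 | T₂..T₄: k=2: 0+6475+31·35·5=11900; k=3: 40145+0+31·37·5=45880 → min 11900 | T₃..T₅: k=3: 0+7030+35·37·38=56240; k=4: 6475+0+35·5·38=13125 → min 13125.
Length 4: T₁..T₄: k=1: 0+11900+24·31·5=15620; k=2: 26040+6475+24·35·5=36715; k=3: 57120+0+24·37·5=61560 → min 15620 | T₂..T₅: k=2: 0+13125+31·35·38=54355; k=3: 40145+7030+31·37·38=90761; k=4: 11900+0+31·5·38=17790 → min 17790.
Length 5: T₁..T₅: k=1: 0+17790+24·31·38=46062; k=2: 26040+13125+24·35·38=71085; k=3: 57120+7030+24·37·38=97894; k=4: 15620+0+24·5·38=20180 → min 20180.
Optimal order: ((T₁·(T₂·(T₃·T₄)))·T₅) with cost 20180.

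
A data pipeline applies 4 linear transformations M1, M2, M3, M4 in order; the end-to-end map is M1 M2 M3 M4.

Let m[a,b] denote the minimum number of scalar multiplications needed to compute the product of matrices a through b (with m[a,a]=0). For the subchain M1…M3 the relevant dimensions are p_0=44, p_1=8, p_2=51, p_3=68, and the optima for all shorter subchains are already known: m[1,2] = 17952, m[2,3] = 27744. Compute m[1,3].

m[1,3] = min over k∈[1,2] of m[1,k]+m[k+1,3]+p_{0}·p_k·p_{3}.
k=1: 0 + 27744 + 44·8·68 = 51680; k=2: 17952 + 0 + 44·51·68 = 170544.
Minimum: 51680 at k=1.

51680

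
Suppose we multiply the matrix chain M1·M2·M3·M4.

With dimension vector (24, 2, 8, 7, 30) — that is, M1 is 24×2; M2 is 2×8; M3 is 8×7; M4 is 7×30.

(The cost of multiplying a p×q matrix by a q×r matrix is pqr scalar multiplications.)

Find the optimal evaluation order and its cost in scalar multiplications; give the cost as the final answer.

1972

Adjacent pairs: M1M2 = 24·2·8 = 384; M2M3 = 2·8·7 = 112; M3M4 = 8·7·30 = 1680.
Length 3: M1..M3: k=1: 0+112+24·2·7=448; k=2: 384+0+24·8·7=1728 → min 448 | M2..M4: k=2: 0+1680+2·8·30=2160; k=3: 112+0+2·7·30=532 → min 532.
Length 4: M1..M4: k=1: 0+532+24·2·30=1972; k=2: 384+1680+24·8·30=7824; k=3: 448+0+24·7·30=5488 → min 1972.
Optimal parenthesization: (M1·((M2·M3)·M4)) with cost 1972.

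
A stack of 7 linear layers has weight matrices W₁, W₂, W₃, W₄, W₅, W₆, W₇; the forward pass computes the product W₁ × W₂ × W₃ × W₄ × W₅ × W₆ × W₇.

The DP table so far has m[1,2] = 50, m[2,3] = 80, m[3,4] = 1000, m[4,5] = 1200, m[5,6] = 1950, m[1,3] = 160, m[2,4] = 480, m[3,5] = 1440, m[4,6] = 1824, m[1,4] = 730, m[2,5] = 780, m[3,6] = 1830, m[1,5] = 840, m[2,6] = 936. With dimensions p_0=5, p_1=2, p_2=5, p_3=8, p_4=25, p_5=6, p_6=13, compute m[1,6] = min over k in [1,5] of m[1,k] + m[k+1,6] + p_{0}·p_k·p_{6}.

1066

m[1,6] = min over k∈[1,5] of m[1,k]+m[k+1,6]+p_{0}·p_k·p_{6}.
k=1: 0 + 936 + 5·2·13 = 1066; k=2: 50 + 1830 + 5·5·13 = 2205; k=3: 160 + 1824 + 5·8·13 = 2504; k=4: 730 + 1950 + 5·25·13 = 4305; k=5: 840 + 0 + 5·6·13 = 1230.
Minimum: 1066 at k=1.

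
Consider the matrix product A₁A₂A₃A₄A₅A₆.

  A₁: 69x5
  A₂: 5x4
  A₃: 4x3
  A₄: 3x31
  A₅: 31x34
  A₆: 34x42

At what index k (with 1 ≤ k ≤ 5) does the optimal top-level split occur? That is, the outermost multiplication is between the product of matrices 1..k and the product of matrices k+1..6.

3

Adjacent pairs: A₁A₂ = 69·5·4 = 1380; A₂A₃ = 5·4·3 = 60; A₃A₄ = 4·3·31 = 372; A₄A₅ = 3·31·34 = 3162; A₅A₆ = 31·34·42 = 44268.
Length 3: A₁..A₃: k=1: 0+60+69·5·3=1095; k=2: 1380+0+69·4·3=2208 → min 1095 | A₂..A₄: k=2: 0+372+5·4·31=992; k=3: 60+0+5·3·31=525 → min 525 | A₃..A₅: k=3: 0+3162+4·3·34=3570; k=4: 372+0+4·31·34=4588 → min 3570 | A₄..A₆: k=4: 0+44268+3·31·42=48174; k=5: 3162+0+3·34·42=7446 → min 7446.
Length 4: A₁..A₄: k=1: 0+525+69·5·31=11220; k=2: 1380+372+69·4·31=10308; k=3: 1095+0+69·3·31=7512 → min 7512 | A₂..A₅: k=2: 0+3570+5·4·34=4250; k=3: 60+3162+5·3·34=3732; k=4: 525+0+5·31·34=5795 → min 3732 | A₃..A₆: k=3: 0+7446+4·3·42=7950; k=4: 372+44268+4·31·42=49848; k=5: 3570+0+4·34·42=9282 → min 7950.
Length 5: A₁..A₅: k=1: 0+3732+69·5·34=15462; k=2: 1380+3570+69·4·34=14334; k=3: 1095+3162+69·3·34=11295; k=4: 7512+0+69·31·34=80238 → min 11295 | A₂..A₆: k=2: 0+7950+5·4·42=8790; k=3: 60+7446+5·3·42=8136; k=4: 525+44268+5·31·42=51303; k=5: 3732+0+5·34·42=10872 → min 8136.
Top-level splits: k=1: (A₁..A₁)·(A₂..A₆) → 0+8136+69·5·42 = 22626; k=2: (A₁..A₂)·(A₃..A₆) → 1380+7950+69·4·42 = 20922; k=3: (A₁..A₃)·(A₄..A₆) → 1095+7446+69·3·42 = 17235; k=4: (A₁..A₄)·(A₅..A₆) → 7512+44268+69·31·42 = 141618; k=5: (A₁..A₅)·(A₆..A₆) → 11295+0+69·34·42 = 109827.
Best split is after A₃, i.e. k = 3.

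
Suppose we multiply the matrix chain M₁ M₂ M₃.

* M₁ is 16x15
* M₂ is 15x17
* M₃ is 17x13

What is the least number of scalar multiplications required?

6435

Order (M₁ (M₂ M₃)): (M₂ M₃): 15×17 by 17×13 → 15×13, cost 15·17·13 = 3315; (M₁ (M₂ M₃)): 16×15 by 15×13 → 16×13, cost 16·15·13 = 3120; cumulative 6435. Total 6435.
Order ((M₁ M₂) M₃): (M₁ M₂): 16×15 by 15×17 → 16×17, cost 16·15·17 = 4080; ((M₁ M₂) M₃): 16×17 by 17×13 → 16×13, cost 16·17·13 = 3536; cumulative 7616. Total 7616.
Minimum: 6435.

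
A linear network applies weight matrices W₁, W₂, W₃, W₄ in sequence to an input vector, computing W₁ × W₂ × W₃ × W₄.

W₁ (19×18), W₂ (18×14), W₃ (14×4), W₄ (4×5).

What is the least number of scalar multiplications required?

Adjacent pairs: W₁W₂ = 19·18·14 = 4788; W₂W₃ = 18·14·4 = 1008; W₃W₄ = 14·4·5 = 280.
Length 3: W₁..W₃: k=1: 0+1008+19·18·4=2376; k=2: 4788+0+19·14·4=5852 → min 2376 | W₂..W₄: k=2: 0+280+18·14·5=1540; k=3: 1008+0+18·4·5=1368 → min 1368.
Length 4: W₁..W₄: k=1: 0+1368+19·18·5=3078; k=2: 4788+280+19·14·5=6398; k=3: 2376+0+19·4·5=2756 → min 2756.
Optimal order: ((W₁ × (W₂ × W₃)) × W₄) with cost 2756.

2756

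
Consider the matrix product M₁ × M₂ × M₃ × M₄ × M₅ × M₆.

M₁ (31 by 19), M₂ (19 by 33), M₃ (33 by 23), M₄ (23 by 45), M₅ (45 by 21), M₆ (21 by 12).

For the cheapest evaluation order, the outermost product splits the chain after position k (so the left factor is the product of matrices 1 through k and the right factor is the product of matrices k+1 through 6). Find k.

1

Adjacent pairs: M₁M₂ = 31·19·33 = 19437; M₂M₃ = 19·33·23 = 14421; M₃M₄ = 33·23·45 = 34155; M₄M₅ = 23·45·21 = 21735; M₅M₆ = 45·21·12 = 11340.
Length 3: M₁..M₃: k=1: 0+14421+31·19·23=27968; k=2: 19437+0+31·33·23=42966 → min 27968 | M₂..M₄: k=2: 0+34155+19·33·45=62370; k=3: 14421+0+19·23·45=34086 → min 34086 | M₃..M₅: k=3: 0+21735+33·23·21=37674; k=4: 34155+0+33·45·21=65340 → min 37674 | M₄..M₆: k=4: 0+11340+23·45·12=23760; k=5: 21735+0+23·21·12=27531 → min 23760.
Length 4: M₁..M₄: k=1: 0+34086+31·19·45=60591; k=2: 19437+34155+31·33·45=99627; k=3: 27968+0+31·23·45=60053 → min 60053 | M₂..M₅: k=2: 0+37674+19·33·21=50841; k=3: 14421+21735+19·23·21=45333; k=4: 34086+0+19·45·21=52041 → min 45333 | M₃..M₆: k=3: 0+23760+33·23·12=32868; k=4: 34155+11340+33·45·12=63315; k=5: 37674+0+33·21·12=45990 → min 32868.
Length 5: M₁..M₅: k=1: 0+45333+31·19·21=57702; k=2: 19437+37674+31·33·21=78594; k=3: 27968+21735+31·23·21=64676; k=4: 60053+0+31·45·21=89348 → min 57702 | M₂..M₆: k=2: 0+32868+19·33·12=40392; k=3: 14421+23760+19·23·12=43425; k=4: 34086+11340+19·45·12=55686; k=5: 45333+0+19·21·12=50121 → min 40392.
Top-level splits: k=1: (M₁..M₁)·(M₂..M₆) → 0+40392+31·19·12 = 47460; k=2: (M₁..M₂)·(M₃..M₆) → 19437+32868+31·33·12 = 64581; k=3: (M₁..M₃)·(M₄..M₆) → 27968+23760+31·23·12 = 60284; k=4: (M₁..M₄)·(M₅..M₆) → 60053+11340+31·45·12 = 88133; k=5: (M₁..M₅)·(M₆..M₆) → 57702+0+31·21·12 = 65514.
Best split is after M₁, i.e. k = 1.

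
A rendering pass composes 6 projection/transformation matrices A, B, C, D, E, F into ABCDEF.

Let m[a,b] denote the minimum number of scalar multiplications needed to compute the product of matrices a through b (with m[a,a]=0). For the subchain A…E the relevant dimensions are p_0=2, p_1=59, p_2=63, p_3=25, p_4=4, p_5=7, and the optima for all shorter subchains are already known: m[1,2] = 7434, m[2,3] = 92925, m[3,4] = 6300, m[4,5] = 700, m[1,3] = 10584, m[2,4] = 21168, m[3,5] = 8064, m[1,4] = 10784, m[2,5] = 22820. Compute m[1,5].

m[1,5] = min over k∈[1,4] of m[1,k]+m[k+1,5]+p_{0}·p_k·p_{5}.
k=1: 0 + 22820 + 2·59·7 = 23646; k=2: 7434 + 8064 + 2·63·7 = 16380; k=3: 10584 + 700 + 2·25·7 = 11634; k=4: 10784 + 0 + 2·4·7 = 10840.
Minimum: 10840 at k=4.

10840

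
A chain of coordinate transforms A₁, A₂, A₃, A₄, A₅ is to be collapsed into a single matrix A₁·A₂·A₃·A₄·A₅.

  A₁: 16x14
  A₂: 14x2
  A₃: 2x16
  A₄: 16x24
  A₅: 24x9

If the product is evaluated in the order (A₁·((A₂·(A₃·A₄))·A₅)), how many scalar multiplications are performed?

6480

(A₃·A₄): 2×16 by 16×24 → 2×24, cost 2·16·24 = 768
(A₂·(A₃·A₄)): 14×2 by 2×24 → 14×24, cost 14·2·24 = 672; cumulative 1440
((A₂·(A₃·A₄))·A₅): 14×24 by 24×9 → 14×9, cost 14·24·9 = 3024; cumulative 4464
(A₁·((A₂·(A₃·A₄))·A₅)): 16×14 by 14×9 → 16×9, cost 16·14·9 = 2016; cumulative 6480
Total: 6480 scalar multiplications.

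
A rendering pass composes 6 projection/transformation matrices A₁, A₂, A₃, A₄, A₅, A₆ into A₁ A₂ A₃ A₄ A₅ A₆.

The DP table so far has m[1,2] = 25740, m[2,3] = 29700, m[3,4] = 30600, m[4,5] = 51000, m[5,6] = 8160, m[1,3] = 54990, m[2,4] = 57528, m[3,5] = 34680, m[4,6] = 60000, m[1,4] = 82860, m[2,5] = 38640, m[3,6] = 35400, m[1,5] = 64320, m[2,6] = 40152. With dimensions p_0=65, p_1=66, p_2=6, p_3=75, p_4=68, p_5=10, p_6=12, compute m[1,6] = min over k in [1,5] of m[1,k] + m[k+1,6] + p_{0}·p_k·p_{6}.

m[1,6] = min over k∈[1,5] of m[1,k]+m[k+1,6]+p_{0}·p_k·p_{6}.
k=1: 0 + 40152 + 65·66·12 = 91632; k=2: 25740 + 35400 + 65·6·12 = 65820; k=3: 54990 + 60000 + 65·75·12 = 173490; k=4: 82860 + 8160 + 65·68·12 = 144060; k=5: 64320 + 0 + 65·10·12 = 72120.
Minimum: 65820 at k=2.

65820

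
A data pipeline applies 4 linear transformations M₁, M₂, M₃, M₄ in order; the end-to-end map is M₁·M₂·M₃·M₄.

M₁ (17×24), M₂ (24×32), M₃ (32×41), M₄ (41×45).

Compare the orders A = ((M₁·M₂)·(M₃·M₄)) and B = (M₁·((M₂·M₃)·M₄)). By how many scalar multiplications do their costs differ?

Order A = ((M₁·M₂)·(M₃·M₄)): (M₁·M₂): 17×24 by 24×32 → 17×32, cost 17·24·32 = 13056; (M₃·M₄): 32×41 by 41×45 → 32×45, cost 32·41·45 = 59040; ((M₁·M₂)·(M₃·M₄)): 17×32 by 32×45 → 17×45, cost 17·32·45 = 24480; cumulative 96576. Total 96576.
Order B = (M₁·((M₂·M₃)·M₄)): (M₂·M₃): 24×32 by 32×41 → 24×41, cost 24·32·41 = 31488; ((M₂·M₃)·M₄): 24×41 by 41×45 → 24×45, cost 24·41·45 = 44280; cumulative 75768; (M₁·((M₂·M₃)·M₄)): 17×24 by 24×45 → 17×45, cost 17·24·45 = 18360; cumulative 94128. Total 94128.
Difference: |96576 − 94128| = 2448.

2448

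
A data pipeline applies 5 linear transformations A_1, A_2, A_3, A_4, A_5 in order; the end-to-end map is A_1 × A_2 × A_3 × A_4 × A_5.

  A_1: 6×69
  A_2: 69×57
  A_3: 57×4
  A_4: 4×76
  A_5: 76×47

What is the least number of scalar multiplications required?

Adjacent pairs: A_1A_2 = 6·69·57 = 23598; A_2A_3 = 69·57·4 = 15732; A_3A_4 = 57·4·76 = 17328; A_4A_5 = 4·76·47 = 14288.
Length 3: A_1..A_3: k=1: 0+15732+6·69·4=17388; k=2: 23598+0+6·57·4=24966 → min 17388 | A_2..A_4: k=2: 0+17328+69·57·76=316236; k=3: 15732+0+69·4·76=36708 → min 36708 | A_3..A_5: k=3: 0+14288+57·4·47=25004; k=4: 17328+0+57·76·47=220932 → min 25004.
Length 4: A_1..A_4: k=1: 0+36708+6·69·76=68172; k=2: 23598+17328+6·57·76=66918; k=3: 17388+0+6·4·76=19212 → min 19212 | A_2..A_5: k=2: 0+25004+69·57·47=209855; k=3: 15732+14288+69·4·47=42992; k=4: 36708+0+69·76·47=283176 → min 42992.
Length 5: A_1..A_5: k=1: 0+42992+6·69·47=62450; k=2: 23598+25004+6·57·47=64676; k=3: 17388+14288+6·4·47=32804; k=4: 19212+0+6·76·47=40644 → min 32804.
Optimal order: ((A_1 × (A_2 × A_3)) × (A_4 × A_5)) with cost 32804.

32804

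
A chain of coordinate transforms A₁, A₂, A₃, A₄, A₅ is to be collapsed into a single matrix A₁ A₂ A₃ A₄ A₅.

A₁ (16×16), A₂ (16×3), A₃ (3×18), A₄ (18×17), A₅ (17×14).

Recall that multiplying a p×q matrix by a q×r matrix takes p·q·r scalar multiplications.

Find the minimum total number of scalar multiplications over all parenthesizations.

3072

Adjacent pairs: A₁A₂ = 16·16·3 = 768; A₂A₃ = 16·3·18 = 864; A₃A₄ = 3·18·17 = 918; A₄A₅ = 18·17·14 = 4284.
Length 3: A₁..A₃: k=1: 0+864+16·16·18=5472; k=2: 768+0+16·3·18=1632 → min 1632 | A₂..A₄: k=2: 0+918+16·3·17=1734; k=3: 864+0+16·18·17=5760 → min 1734 | A₃..A₅: k=3: 0+4284+3·18·14=5040; k=4: 918+0+3·17·14=1632 → min 1632.
Length 4: A₁..A₄: k=1: 0+1734+16·16·17=6086; k=2: 768+918+16·3·17=2502; k=3: 1632+0+16·18·17=6528 → min 2502 | A₂..A₅: k=2: 0+1632+16·3·14=2304; k=3: 864+4284+16·18·14=9180; k=4: 1734+0+16·17·14=5542 → min 2304.
Length 5: A₁..A₅: k=1: 0+2304+16·16·14=5888; k=2: 768+1632+16·3·14=3072; k=3: 1632+4284+16·18·14=9948; k=4: 2502+0+16·17·14=6310 → min 3072.
Optimal order: ((A₁ A₂) ((A₃ A₄) A₅)) with cost 3072.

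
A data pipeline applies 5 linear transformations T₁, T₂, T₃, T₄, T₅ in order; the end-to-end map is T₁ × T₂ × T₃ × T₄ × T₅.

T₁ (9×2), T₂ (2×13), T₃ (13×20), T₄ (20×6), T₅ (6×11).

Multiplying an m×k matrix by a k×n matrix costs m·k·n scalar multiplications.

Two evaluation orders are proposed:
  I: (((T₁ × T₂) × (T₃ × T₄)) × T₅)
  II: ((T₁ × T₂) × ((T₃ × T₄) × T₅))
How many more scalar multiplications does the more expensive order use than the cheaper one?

Order I = (((T₁ × T₂) × (T₃ × T₄)) × T₅): (T₁ × T₂): 9×2 by 2×13 → 9×13, cost 9·2·13 = 234; (T₃ × T₄): 13×20 by 20×6 → 13×6, cost 13·20·6 = 1560; ((T₁ × T₂) × (T₃ × T₄)): 9×13 by 13×6 → 9×6, cost 9·13·6 = 702; cumulative 2496; (((T₁ × T₂) × (T₃ × T₄)) × T₅): 9×6 by 6×11 → 9×11, cost 9·6·11 = 594; cumulative 3090. Total 3090.
Order II = ((T₁ × T₂) × ((T₃ × T₄) × T₅)): (T₁ × T₂): 9×2 by 2×13 → 9×13, cost 9·2·13 = 234; (T₃ × T₄): 13×20 by 20×6 → 13×6, cost 13·20·6 = 1560; ((T₃ × T₄) × T₅): 13×6 by 6×11 → 13×11, cost 13·6·11 = 858; cumulative 2418; ((T₁ × T₂) × ((T₃ × T₄) × T₅)): 9×13 by 13×11 → 9×11, cost 9·13·11 = 1287; cumulative 3939. Total 3939.
Difference: |3090 − 3939| = 849.

849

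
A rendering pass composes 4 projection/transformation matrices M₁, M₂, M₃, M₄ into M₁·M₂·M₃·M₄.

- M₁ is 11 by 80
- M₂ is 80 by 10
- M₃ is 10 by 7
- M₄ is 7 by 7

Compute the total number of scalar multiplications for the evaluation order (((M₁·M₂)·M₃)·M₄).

(M₁·M₂): 11×80 by 80×10 → 11×10, cost 11·80·10 = 8800
((M₁·M₂)·M₃): 11×10 by 10×7 → 11×7, cost 11·10·7 = 770; cumulative 9570
(((M₁·M₂)·M₃)·M₄): 11×7 by 7×7 → 11×7, cost 11·7·7 = 539; cumulative 10109
Total: 10109 scalar multiplications.

10109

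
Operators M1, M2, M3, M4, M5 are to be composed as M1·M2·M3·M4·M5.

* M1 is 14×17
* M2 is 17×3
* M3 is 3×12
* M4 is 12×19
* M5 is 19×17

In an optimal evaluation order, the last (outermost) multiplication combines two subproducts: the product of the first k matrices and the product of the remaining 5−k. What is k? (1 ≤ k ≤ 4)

Adjacent pairs: M1M2 = 14·17·3 = 714; M2M3 = 17·3·12 = 612; M3M4 = 3·12·19 = 684; M4M5 = 12·19·17 = 3876.
Length 3: M1..M3: k=1: 0+612+14·17·12=3468; k=2: 714+0+14·3·12=1218 → min 1218 | M2..M4: k=2: 0+684+17·3·19=1653; k=3: 612+0+17·12·19=4488 → min 1653 | M3..M5: k=3: 0+3876+3·12·17=4488; k=4: 684+0+3·19·17=1653 → min 1653.
Length 4: M1..M4: k=1: 0+1653+14·17·19=6175; k=2: 714+684+14·3·19=2196; k=3: 1218+0+14·12·19=4410 → min 2196 | M2..M5: k=2: 0+1653+17·3·17=2520; k=3: 612+3876+17·12·17=7956; k=4: 1653+0+17·19·17=7144 → min 2520.
Top-level splits: k=1: (M1..M1)·(M2..M5) → 0+2520+14·17·17 = 6566; k=2: (M1..M2)·(M3..M5) → 714+1653+14·3·17 = 3081; k=3: (M1..M3)·(M4..M5) → 1218+3876+14·12·17 = 7950; k=4: (M1..M4)·(M5..M5) → 2196+0+14·19·17 = 6718.
Best split is after M2, i.e. k = 2.

2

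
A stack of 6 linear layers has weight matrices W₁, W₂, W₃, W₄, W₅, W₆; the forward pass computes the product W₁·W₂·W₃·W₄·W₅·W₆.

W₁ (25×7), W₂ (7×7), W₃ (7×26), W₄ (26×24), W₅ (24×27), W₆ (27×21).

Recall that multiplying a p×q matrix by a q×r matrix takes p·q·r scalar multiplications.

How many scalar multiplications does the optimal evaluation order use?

17577

Adjacent pairs: W₁W₂ = 25·7·7 = 1225; W₂W₃ = 7·7·26 = 1274; W₃W₄ = 7·26·24 = 4368; W₄W₅ = 26·24·27 = 16848; W₅W₆ = 24·27·21 = 13608.
Length 3: W₁..W₃: k=1: 0+1274+25·7·26=5824; k=2: 1225+0+25·7·26=5775 → min 5775 | W₂..W₄: k=2: 0+4368+7·7·24=5544; k=3: 1274+0+7·26·24=5642 → min 5544 | W₃..W₅: k=3: 0+16848+7·26·27=21762; k=4: 4368+0+7·24·27=8904 → min 8904 | W₄..W₆: k=4: 0+13608+26·24·21=26712; k=5: 16848+0+26·27·21=31590 → min 26712.
Length 4: W₁..W₄: k=1: 0+5544+25·7·24=9744; k=2: 1225+4368+25·7·24=9793; k=3: 5775+0+25·26·24=21375 → min 9744 | W₂..W₅: k=2: 0+8904+7·7·27=10227; k=3: 1274+16848+7·26·27=23036; k=4: 5544+0+7·24·27=10080 → min 10080 | W₃..W₆: k=3: 0+26712+7·26·21=30534; k=4: 4368+13608+7·24·21=21504; k=5: 8904+0+7·27·21=12873 → min 12873.
Length 5: W₁..W₅: k=1: 0+10080+25·7·27=14805; k=2: 1225+8904+25·7·27=14854; k=3: 5775+16848+25·26·27=40173; k=4: 9744+0+25·24·27=25944 → min 14805 | W₂..W₆: k=2: 0+12873+7·7·21=13902; k=3: 1274+26712+7·26·21=31808; k=4: 5544+13608+7·24·21=22680; k=5: 10080+0+7·27·21=14049 → min 13902.
Length 6: W₁..W₆: k=1: 0+13902+25·7·21=17577; k=2: 1225+12873+25·7·21=17773; k=3: 5775+26712+25·26·21=46137; k=4: 9744+13608+25·24·21=35952; k=5: 14805+0+25·27·21=28980 → min 17577.
Optimal order: (W₁·(W₂·(((W₃·W₄)·W₅)·W₆))) with cost 17577.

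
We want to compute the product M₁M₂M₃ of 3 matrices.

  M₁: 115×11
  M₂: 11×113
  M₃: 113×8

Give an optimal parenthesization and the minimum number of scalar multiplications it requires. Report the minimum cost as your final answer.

20064

(M₁(M₂M₃)): cost 20064.
((M₁M₂)M₃): cost 246905.
Optimal: (M₁(M₂M₃)) with cost 20064.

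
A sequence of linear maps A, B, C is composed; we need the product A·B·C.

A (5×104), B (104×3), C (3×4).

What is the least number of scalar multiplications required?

Order (A·(B·C)): (B·C): 104×3 by 3×4 → 104×4, cost 104·3·4 = 1248; (A·(B·C)): 5×104 by 104×4 → 5×4, cost 5·104·4 = 2080; cumulative 3328. Total 3328.
Order ((A·B)·C): (A·B): 5×104 by 104×3 → 5×3, cost 5·104·3 = 1560; ((A·B)·C): 5×3 by 3×4 → 5×4, cost 5·3·4 = 60; cumulative 1620. Total 1620.
Minimum: 1620.

1620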